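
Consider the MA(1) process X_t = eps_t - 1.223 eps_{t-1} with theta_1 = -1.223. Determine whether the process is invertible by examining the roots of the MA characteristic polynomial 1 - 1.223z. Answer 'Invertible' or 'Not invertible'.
\text{Not invertible}

The MA(q) characteristic polynomial is P(z) = 1 - 1.223z.
Invertibility requires all roots to lie outside the unit circle, i.e. |z| > 1 for every root.
This is linear in z: 1 + (-1.223) z = 0  =>  z = -1/(-1.223) = 0.817661,  |z| = 0.817661.
Moduli of all roots: 0.8177.
All moduli strictly greater than 1? No.
Verdict: Not invertible.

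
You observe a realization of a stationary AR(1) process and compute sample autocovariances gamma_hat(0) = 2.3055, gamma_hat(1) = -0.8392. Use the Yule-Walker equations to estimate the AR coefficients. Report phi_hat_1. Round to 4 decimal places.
\hat\phi_{1} = -0.3640

The Yule-Walker equations for an AR(p) process read, in matrix form,
  Gamma_p phi = r_p,   with   (Gamma_p)_{ij} = gamma(|i - j|),
                       (r_p)_i = gamma(i),   i,j = 1..p.
Substitute the sample gammas (Toeplitz matrix and right-hand side of size 1):
  Gamma_p = [[2.3055]]
  r_p     = [-0.8392]
With p = 1 this is the single equation gamma(0) phi_1 = gamma(1):
  phi_hat_1 = gamma(1) / gamma(0) = -0.8392 / 2.3055 = -0.3640.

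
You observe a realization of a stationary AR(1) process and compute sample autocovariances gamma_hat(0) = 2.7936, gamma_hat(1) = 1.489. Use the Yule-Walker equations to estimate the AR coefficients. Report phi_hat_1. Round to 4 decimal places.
\hat\phi_{1} = 0.5330

The Yule-Walker equations for an AR(p) process read, in matrix form,
  Gamma_p phi = r_p,   with   (Gamma_p)_{ij} = gamma(|i - j|),
                       (r_p)_i = gamma(i),   i,j = 1..p.
Substitute the sample gammas (Toeplitz matrix and right-hand side of size 1):
  Gamma_p = [[2.7936]]
  r_p     = [1.489]
With p = 1 this is the single equation gamma(0) phi_1 = gamma(1):
  phi_hat_1 = gamma(1) / gamma(0) = 1.489 / 2.7936 = 0.5330.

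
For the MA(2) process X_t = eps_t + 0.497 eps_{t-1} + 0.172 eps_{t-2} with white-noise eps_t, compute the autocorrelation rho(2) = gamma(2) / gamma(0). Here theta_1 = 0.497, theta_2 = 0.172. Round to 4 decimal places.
\rho(2) = 0.1347

For an MA(q) process with theta_0 = 1, the autocovariance is
  gamma(k) = sigma^2 * sum_{i=0..q-k} theta_i * theta_{i+k},
and rho(k) = gamma(k) / gamma(0). Sigma^2 cancels.
  numerator   = (1)*(0.172) = 0.172.
  denominator = (1)^2 + (0.497)^2 + (0.172)^2 = 1.276593.
  rho(2) = 0.172 / 1.276593 = 0.1347.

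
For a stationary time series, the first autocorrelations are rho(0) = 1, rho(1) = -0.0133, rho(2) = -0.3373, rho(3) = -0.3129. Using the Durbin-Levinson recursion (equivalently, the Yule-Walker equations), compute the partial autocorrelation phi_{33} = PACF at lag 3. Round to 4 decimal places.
\phi_{33} = -0.3650

The PACF at lag k is phi_{kk}, the last component of the solution
to the Yule-Walker system G_k phi = r_k where
  (G_k)_{ij} = rho(|i - j|), (r_k)_i = rho(i), i,j = 1..k.
Equivalently, Durbin-Levinson gives phi_{kk} iteratively:
  phi_{11} = rho(1)
  phi_{kk} = [rho(k) - sum_{j=1..k-1} phi_{k-1,j} rho(k-j)]
            / [1 - sum_{j=1..k-1} phi_{k-1,j} rho(j)],
  phi_{k,j} = phi_{k-1,j} - phi_{kk} phi_{k-1,k-j},  j = 1..k-1.
Step k = 1:
  phi_11 = rho(1) = -0.0133.
Step k = 2:
  phi_22 = [rho(2) - phi_11 rho(1)] / [1 - phi_11 rho(1)] = [-0.3373 - (-0.0133)(-0.0133)] / [1 - (-0.0133)(-0.0133)]
         = -0.33747689 / 0.99982311 = -0.337537.
  Update: phi_21 = phi_11 - phi_22 phi_11 = -0.0133 - (-0.337537)(-0.0133) = -0.017789.
Step k = 3:
  phi_33 = [rho(3) - phi_21 rho(2) - phi_22 rho(1)] / [1 - phi_21 rho(1) - phi_22 rho(2)]
    numerator   = -0.3129 - (-0.017789)(-0.3373) - (-0.337537)(-0.0133) = -0.32338955
    denominator = 1 - (-0.017789)(-0.0133) - (-0.337537)(-0.3373) = 0.88591231
  phi_33 = -0.32338955 / 0.88591231 = -0.365.
Therefore phi_{33} = -0.3650.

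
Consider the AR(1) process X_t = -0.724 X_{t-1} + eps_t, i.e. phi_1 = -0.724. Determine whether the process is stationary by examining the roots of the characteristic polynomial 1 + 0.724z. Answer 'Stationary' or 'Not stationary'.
\text{Stationary}

The AR(p) characteristic polynomial is P(z) = 1 + 0.724z.
Stationarity requires all roots to lie outside the unit circle, i.e. |z| > 1 for every root.
This is linear in z: 1 + (0.724) z = 0  =>  z = -1/(0.724) = -1.381215,  |z| = 1.381215.
Moduli of all roots: 1.3812.
All moduli strictly greater than 1? Yes.
Verdict: Stationary.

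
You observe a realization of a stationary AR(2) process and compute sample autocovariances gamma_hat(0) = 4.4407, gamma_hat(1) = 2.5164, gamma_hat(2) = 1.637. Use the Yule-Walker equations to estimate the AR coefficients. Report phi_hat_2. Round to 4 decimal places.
\hat\phi_{2} = 0.0700

The Yule-Walker equations for an AR(p) process read, in matrix form,
  Gamma_p phi = r_p,   with   (Gamma_p)_{ij} = gamma(|i - j|),
                       (r_p)_i = gamma(i),   i,j = 1..p.
Substitute the sample gammas (Toeplitz matrix and right-hand side of size 2):
  Gamma_p = [[4.4407, 2.5164], [2.5164, 4.4407]]
  r_p     = [2.5164, 1.637]
Written out:
  4.4407 phi_1 + 2.5164 phi_2 = 2.5164
  2.5164 phi_1 + 4.4407 phi_2 = 1.637
Solve by Cramer's rule:
  det = gamma(0)^2 - gamma(1)^2 = (4.4407)^2 - (2.5164)^2 = 19.71981649 - 6.33226896 = 13.38754753
  phi_hat_1 = [gamma(1) gamma(0) - gamma(1) gamma(2)] / det = [(2.5164)(4.4407) - (2.5164)(1.637)] / 13.38754753 = 7.05523068 / 13.38754753 = 0.527
  phi_hat_2 = [gamma(0) gamma(2) - gamma(1)^2] / det = [(4.4407)(1.637) - (2.5164)^2] / 13.38754753 = 0.93715694 / 13.38754753 = 0.07
So phi_hat = [0.5270, 0.0700].
Therefore phi_hat_2 = 0.0700.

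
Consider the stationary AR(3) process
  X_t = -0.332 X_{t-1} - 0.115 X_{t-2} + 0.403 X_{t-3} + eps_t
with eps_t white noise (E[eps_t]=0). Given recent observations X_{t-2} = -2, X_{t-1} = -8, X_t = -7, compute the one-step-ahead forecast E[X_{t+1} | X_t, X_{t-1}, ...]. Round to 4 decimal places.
E[X_{t+1} \mid \mathcal F_t] = 2.4380

For an AR(p) model X_t = c + sum_i phi_i X_{t-i} + eps_t, the
one-step-ahead conditional mean is
  E[X_{t+1} | X_t, ...] = c + sum_i phi_i X_{t+1-i}.
Substitute known values:
  E[X_{t+1} | ...] = (-0.332) * (-7) + (-0.115) * (-8) + (0.403) * (-2)
                   = 2.4380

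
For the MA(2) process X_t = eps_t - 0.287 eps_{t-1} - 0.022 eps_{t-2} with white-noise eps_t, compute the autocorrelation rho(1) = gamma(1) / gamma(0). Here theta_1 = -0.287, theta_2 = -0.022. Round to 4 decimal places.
\rho(1) = -0.2592

For an MA(q) process with theta_0 = 1, the autocovariance is
  gamma(k) = sigma^2 * sum_{i=0..q-k} theta_i * theta_{i+k},
and rho(k) = gamma(k) / gamma(0). Sigma^2 cancels.
  numerator   = (1)*(-0.287) + (-0.287)*(-0.022) = -0.280686.
  denominator = (1)^2 + (-0.287)^2 + (-0.022)^2 = 1.082853.
  rho(1) = -0.280686 / 1.082853 = -0.2592.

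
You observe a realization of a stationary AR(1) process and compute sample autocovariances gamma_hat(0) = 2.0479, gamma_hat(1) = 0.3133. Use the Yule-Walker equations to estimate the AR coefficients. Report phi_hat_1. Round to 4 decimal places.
\hat\phi_{1} = 0.1530

The Yule-Walker equations for an AR(p) process read, in matrix form,
  Gamma_p phi = r_p,   with   (Gamma_p)_{ij} = gamma(|i - j|),
                       (r_p)_i = gamma(i),   i,j = 1..p.
Substitute the sample gammas (Toeplitz matrix and right-hand side of size 1):
  Gamma_p = [[2.0479]]
  r_p     = [0.3133]
With p = 1 this is the single equation gamma(0) phi_1 = gamma(1):
  phi_hat_1 = gamma(1) / gamma(0) = 0.3133 / 2.0479 = 0.1530.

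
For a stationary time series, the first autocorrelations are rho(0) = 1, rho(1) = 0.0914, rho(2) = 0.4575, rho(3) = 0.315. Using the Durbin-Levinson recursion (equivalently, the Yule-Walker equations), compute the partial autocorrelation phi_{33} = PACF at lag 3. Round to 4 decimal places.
\phi_{33} = 0.3181

The PACF at lag k is phi_{kk}, the last component of the solution
to the Yule-Walker system G_k phi = r_k where
  (G_k)_{ij} = rho(|i - j|), (r_k)_i = rho(i), i,j = 1..k.
Equivalently, Durbin-Levinson gives phi_{kk} iteratively:
  phi_{11} = rho(1)
  phi_{kk} = [rho(k) - sum_{j=1..k-1} phi_{k-1,j} rho(k-j)]
            / [1 - sum_{j=1..k-1} phi_{k-1,j} rho(j)],
  phi_{k,j} = phi_{k-1,j} - phi_{kk} phi_{k-1,k-j},  j = 1..k-1.
Step k = 1:
  phi_11 = rho(1) = 0.0914.
Step k = 2:
  phi_22 = [rho(2) - phi_11 rho(1)] / [1 - phi_11 rho(1)] = [0.4575 - (0.0914)(0.0914)] / [1 - (0.0914)(0.0914)]
         = 0.44914604 / 0.99164604 = 0.45293.
  Update: phi_21 = phi_11 - phi_22 phi_11 = 0.0914 - (0.45293)(0.0914) = 0.050002.
Step k = 3:
  phi_33 = [rho(3) - phi_21 rho(2) - phi_22 rho(1)] / [1 - phi_21 rho(1) - phi_22 rho(2)]
    numerator   = 0.315 - (0.050002)(0.4575) - (0.45293)(0.0914) = 0.2507262
    denominator = 1 - (0.050002)(0.0914) - (0.45293)(0.4575) = 0.78821442
  phi_33 = 0.2507262 / 0.78821442 = 0.3181.
Therefore phi_{33} = 0.3181.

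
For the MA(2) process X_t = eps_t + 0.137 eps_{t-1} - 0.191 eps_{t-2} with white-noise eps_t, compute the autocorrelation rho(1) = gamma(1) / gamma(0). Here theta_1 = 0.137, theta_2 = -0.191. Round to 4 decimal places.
\rho(1) = 0.1050

For an MA(q) process with theta_0 = 1, the autocovariance is
  gamma(k) = sigma^2 * sum_{i=0..q-k} theta_i * theta_{i+k},
and rho(k) = gamma(k) / gamma(0). Sigma^2 cancels.
  numerator   = (1)*(0.137) + (0.137)*(-0.191) = 0.110833.
  denominator = (1)^2 + (0.137)^2 + (-0.191)^2 = 1.05525.
  rho(1) = 0.110833 / 1.05525 = 0.1050.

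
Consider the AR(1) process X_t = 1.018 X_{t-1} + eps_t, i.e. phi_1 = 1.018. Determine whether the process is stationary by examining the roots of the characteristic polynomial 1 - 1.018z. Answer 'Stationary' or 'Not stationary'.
\text{Not stationary}

The AR(p) characteristic polynomial is P(z) = 1 - 1.018z.
Stationarity requires all roots to lie outside the unit circle, i.e. |z| > 1 for every root.
This is linear in z: 1 + (-1.018) z = 0  =>  z = -1/(-1.018) = 0.982318,  |z| = 0.982318.
Moduli of all roots: 0.9823.
All moduli strictly greater than 1? No.
Verdict: Not stationary.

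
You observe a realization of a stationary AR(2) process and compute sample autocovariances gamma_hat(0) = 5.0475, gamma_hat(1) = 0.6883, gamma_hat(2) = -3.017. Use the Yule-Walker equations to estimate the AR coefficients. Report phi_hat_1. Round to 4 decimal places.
\hat\phi_{1} = 0.2220

The Yule-Walker equations for an AR(p) process read, in matrix form,
  Gamma_p phi = r_p,   with   (Gamma_p)_{ij} = gamma(|i - j|),
                       (r_p)_i = gamma(i),   i,j = 1..p.
Substitute the sample gammas (Toeplitz matrix and right-hand side of size 2):
  Gamma_p = [[5.0475, 0.6883], [0.6883, 5.0475]]
  r_p     = [0.6883, -3.017]
Written out:
  5.0475 phi_1 + 0.6883 phi_2 = 0.6883
  0.6883 phi_1 + 5.0475 phi_2 = -3.017
Solve by Cramer's rule:
  det = gamma(0)^2 - gamma(1)^2 = (5.0475)^2 - (0.6883)^2 = 25.47725625 - 0.47375689 = 25.00349936
  phi_hat_1 = [gamma(1) gamma(0) - gamma(1) gamma(2)] / det = [(0.6883)(5.0475) - (0.6883)(-3.017)] / 25.00349936 = 5.55079535 / 25.00349936 = 0.222
  phi_hat_2 = [gamma(0) gamma(2) - gamma(1)^2] / det = [(5.0475)(-3.017) - (0.6883)^2] / 25.00349936 = -15.70206439 / 25.00349936 = -0.628
So phi_hat = [0.2220, -0.6280].
Therefore phi_hat_1 = 0.2220.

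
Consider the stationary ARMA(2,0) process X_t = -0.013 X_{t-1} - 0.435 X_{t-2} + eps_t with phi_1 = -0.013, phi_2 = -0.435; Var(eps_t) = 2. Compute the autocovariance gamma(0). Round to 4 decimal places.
\gamma(0) = 2.4670

Multiply the model equation by X_{t-k} and take expectations. With theta_0 = psi_0 = 1 and psi_j the MA(infinity) weights, this gives
  gamma(k) - sum_i phi_i gamma(k-i) = c_k,
  c_k = sigma^2 * sum_{j=k..q} theta_j psi_{j-k}   (c_k = 0 for k > q),
using gamma(-m) = gamma(m).
Pure AR (q = 0): c_0 = sigma^2 = 2, c_k = 0 for k >= 1.
Equations for k = 0, 1, 2 (AR order 2, c_2 = 0):
  (E0) gamma(0) = phi_1 gamma(1) + phi_2 gamma(2) + c_0
  (E1) gamma(1) = phi_1 gamma(0) + phi_2 gamma(1) + c_1
  (E2) gamma(2) = phi_1 gamma(1) + phi_2 gamma(0)
From (E1): gamma(1) = A gamma(0) + B with
  A = phi_1 / (1 - phi_2) = -0.013 / 1.435 = -0.009059,   B = c_1 / (1 - phi_2) = 0 / 1.435 = 0.
Insert (E2) into (E0): gamma(0) (1 - phi_2^2) = phi_1 (1 + phi_2) gamma(1) + c_0.
  phi_1 (1 + phi_2) = (-0.013)(0.565) = -0.007345,   1 - phi_2^2 = 0.810775.
Replace gamma(1) by A gamma(0) + B and collect gamma(0):
  gamma(0) [0.810775 - (-0.007345)(-0.009059)] = c_0 = 2
  gamma(0) * 0.810708 = 2
  gamma(0) = 2 / 0.810708 = 2.466978.
Therefore gamma(0) = 2.4670 (to 4 decimal places).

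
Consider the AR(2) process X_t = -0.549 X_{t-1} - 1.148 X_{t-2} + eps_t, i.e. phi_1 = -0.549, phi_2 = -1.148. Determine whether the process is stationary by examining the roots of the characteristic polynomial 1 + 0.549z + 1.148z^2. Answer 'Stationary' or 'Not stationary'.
\text{Not stationary}

The AR(p) characteristic polynomial is P(z) = 1 + 0.549z + 1.148z^2.
Stationarity requires all roots to lie outside the unit circle, i.e. |z| > 1 for every root.
Set 1 + (0.549) z + (1.148) z^2 = 0, i.e. a z^2 + b z + c = 0 with a = 1.148, b = 0.549, c = 1.
Discriminant D = b^2 - 4ac = (0.549)^2 - 4*(1.148)*1 = 0.301401 - (4.592) = -4.290599.
D < 0, so the roots are the complex-conjugate pair z = (-b +/- i sqrt(-D)) / (2a) = -0.2391 +/- 0.9022i.
For a conjugate pair |z|^2 = z * conj(z) = (product of roots) = c/a = 1/(1.148) = 0.87108, so |z| = sqrt(0.87108) = 0.9333 for both roots.
Moduli of all roots: 0.9333, 0.9333.
All moduli strictly greater than 1? No.
Verdict: Not stationary.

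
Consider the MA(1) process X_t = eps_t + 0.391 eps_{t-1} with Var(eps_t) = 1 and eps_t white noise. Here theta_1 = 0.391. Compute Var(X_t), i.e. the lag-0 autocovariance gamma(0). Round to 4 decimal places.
\gamma(0) = 1.1529

For an MA(q) process X_t = eps_t + sum_i theta_i eps_{t-i} with
Var(eps_t) = sigma^2, the variance is
  gamma(0) = sigma^2 * (1 + sum_i theta_i^2).
  sum_i theta_i^2 = (0.391)^2 = 0.152881.
  gamma(0) = 1 * (1 + 0.152881) = 1 * 1.152881 = 1.152881, which rounds to 1.1529.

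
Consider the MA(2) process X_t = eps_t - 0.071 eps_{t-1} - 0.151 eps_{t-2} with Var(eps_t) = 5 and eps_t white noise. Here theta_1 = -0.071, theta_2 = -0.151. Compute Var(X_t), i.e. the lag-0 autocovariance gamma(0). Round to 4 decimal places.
\gamma(0) = 5.1392

For an MA(q) process X_t = eps_t + sum_i theta_i eps_{t-i} with
Var(eps_t) = sigma^2, the variance is
  gamma(0) = sigma^2 * (1 + sum_i theta_i^2).
  sum_i theta_i^2 = (-0.071)^2 + (-0.151)^2 = 0.005041 + 0.022801 = 0.027842.
  gamma(0) = 5 * (1 + 0.027842) = 5 * 1.027842 = 5.13921, which rounds to 5.1392.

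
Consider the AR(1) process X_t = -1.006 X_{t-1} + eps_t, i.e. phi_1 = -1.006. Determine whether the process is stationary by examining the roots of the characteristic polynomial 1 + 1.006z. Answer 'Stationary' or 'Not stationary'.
\text{Not stationary}

The AR(p) characteristic polynomial is P(z) = 1 + 1.006z.
Stationarity requires all roots to lie outside the unit circle, i.e. |z| > 1 for every root.
This is linear in z: 1 + (1.006) z = 0  =>  z = -1/(1.006) = -0.994036,  |z| = 0.994036.
Moduli of all roots: 0.9940.
All moduli strictly greater than 1? No.
Verdict: Not stationary.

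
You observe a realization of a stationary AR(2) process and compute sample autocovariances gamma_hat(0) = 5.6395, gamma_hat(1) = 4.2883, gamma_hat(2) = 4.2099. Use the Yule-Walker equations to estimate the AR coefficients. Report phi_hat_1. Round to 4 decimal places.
\hat\phi_{1} = 0.4570

The Yule-Walker equations for an AR(p) process read, in matrix form,
  Gamma_p phi = r_p,   with   (Gamma_p)_{ij} = gamma(|i - j|),
                       (r_p)_i = gamma(i),   i,j = 1..p.
Substitute the sample gammas (Toeplitz matrix and right-hand side of size 2):
  Gamma_p = [[5.6395, 4.2883], [4.2883, 5.6395]]
  r_p     = [4.2883, 4.2099]
Written out:
  5.6395 phi_1 + 4.2883 phi_2 = 4.2883
  4.2883 phi_1 + 5.6395 phi_2 = 4.2099
Solve by Cramer's rule:
  det = gamma(0)^2 - gamma(1)^2 = (5.6395)^2 - (4.2883)^2 = 31.80396025 - 18.38951689 = 13.41444336
  phi_hat_1 = [gamma(1) gamma(0) - gamma(1) gamma(2)] / det = [(4.2883)(5.6395) - (4.2883)(4.2099)] / 13.41444336 = 6.13055368 / 13.41444336 = 0.457
  phi_hat_2 = [gamma(0) gamma(2) - gamma(1)^2] / det = [(5.6395)(4.2099) - (4.2883)^2] / 13.41444336 = 5.35221416 / 13.41444336 = 0.399
So phi_hat = [0.4570, 0.3990].
Therefore phi_hat_1 = 0.4570.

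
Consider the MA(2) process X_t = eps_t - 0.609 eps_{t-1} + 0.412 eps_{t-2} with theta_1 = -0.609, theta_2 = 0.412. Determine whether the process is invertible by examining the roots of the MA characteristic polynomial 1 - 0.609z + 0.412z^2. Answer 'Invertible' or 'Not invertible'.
\text{Invertible}

The MA(q) characteristic polynomial is P(z) = 1 - 0.609z + 0.412z^2.
Invertibility requires all roots to lie outside the unit circle, i.e. |z| > 1 for every root.
Set 1 + (-0.609) z + (0.412) z^2 = 0, i.e. a z^2 + b z + c = 0 with a = 0.412, b = -0.609, c = 1.
Discriminant D = b^2 - 4ac = (-0.609)^2 - 4*(0.412)*1 = 0.370881 - (1.648) = -1.277119.
D < 0, so the roots are the complex-conjugate pair z = (-b +/- i sqrt(-D)) / (2a) = 0.7391 +/- 1.3715i.
For a conjugate pair |z|^2 = z * conj(z) = (product of roots) = c/a = 1/(0.412) = 2.427184, so |z| = sqrt(2.427184) = 1.5579 for both roots.
Moduli of all roots: 1.5579, 1.5579.
All moduli strictly greater than 1? Yes.
Verdict: Invertible.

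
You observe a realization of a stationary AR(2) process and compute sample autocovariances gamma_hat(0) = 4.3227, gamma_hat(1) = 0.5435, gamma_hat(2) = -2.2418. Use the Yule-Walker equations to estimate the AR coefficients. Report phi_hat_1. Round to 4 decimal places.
\hat\phi_{1} = 0.1940

The Yule-Walker equations for an AR(p) process read, in matrix form,
  Gamma_p phi = r_p,   with   (Gamma_p)_{ij} = gamma(|i - j|),
                       (r_p)_i = gamma(i),   i,j = 1..p.
Substitute the sample gammas (Toeplitz matrix and right-hand side of size 2):
  Gamma_p = [[4.3227, 0.5435], [0.5435, 4.3227]]
  r_p     = [0.5435, -2.2418]
Written out:
  4.3227 phi_1 + 0.5435 phi_2 = 0.5435
  0.5435 phi_1 + 4.3227 phi_2 = -2.2418
Solve by Cramer's rule:
  det = gamma(0)^2 - gamma(1)^2 = (4.3227)^2 - (0.5435)^2 = 18.68573529 - 0.29539225 = 18.39034304
  phi_hat_1 = [gamma(1) gamma(0) - gamma(1) gamma(2)] / det = [(0.5435)(4.3227) - (0.5435)(-2.2418)] / 18.39034304 = 3.56780575 / 18.39034304 = 0.194
  phi_hat_2 = [gamma(0) gamma(2) - gamma(1)^2] / det = [(4.3227)(-2.2418) - (0.5435)^2] / 18.39034304 = -9.98602111 / 18.39034304 = -0.543
So phi_hat = [0.1940, -0.5430].
Therefore phi_hat_1 = 0.1940.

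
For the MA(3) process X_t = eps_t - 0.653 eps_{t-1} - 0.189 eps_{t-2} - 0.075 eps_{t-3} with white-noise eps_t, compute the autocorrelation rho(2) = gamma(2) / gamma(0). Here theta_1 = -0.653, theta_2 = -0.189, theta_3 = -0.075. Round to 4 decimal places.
\rho(2) = -0.0954

For an MA(q) process with theta_0 = 1, the autocovariance is
  gamma(k) = sigma^2 * sum_{i=0..q-k} theta_i * theta_{i+k},
and rho(k) = gamma(k) / gamma(0). Sigma^2 cancels.
  numerator   = (1)*(-0.189) + (-0.653)*(-0.075) = -0.140025.
  denominator = (1)^2 + (-0.653)^2 + (-0.189)^2 + (-0.075)^2 = 1.467755.
  rho(2) = -0.140025 / 1.467755 = -0.0954.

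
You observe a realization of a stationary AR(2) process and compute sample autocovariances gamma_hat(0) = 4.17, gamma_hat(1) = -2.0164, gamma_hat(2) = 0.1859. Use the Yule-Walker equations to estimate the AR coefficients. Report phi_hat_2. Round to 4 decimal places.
\hat\phi_{2} = -0.2470

The Yule-Walker equations for an AR(p) process read, in matrix form,
  Gamma_p phi = r_p,   with   (Gamma_p)_{ij} = gamma(|i - j|),
                       (r_p)_i = gamma(i),   i,j = 1..p.
Substitute the sample gammas (Toeplitz matrix and right-hand side of size 2):
  Gamma_p = [[4.17, -2.0164], [-2.0164, 4.17]]
  r_p     = [-2.0164, 0.1859]
Written out:
  4.17 phi_1 - 2.0164 phi_2 = -2.0164
  -2.0164 phi_1 + 4.17 phi_2 = 0.1859
Solve by Cramer's rule:
  det = gamma(0)^2 - gamma(1)^2 = (4.17)^2 - (-2.0164)^2 = 17.3889 - 4.06586896 = 13.32303104
  phi_hat_1 = [gamma(1) gamma(0) - gamma(1) gamma(2)] / det = [(-2.0164)(4.17) - (-2.0164)(0.1859)] / 13.32303104 = -8.03353924 / 13.32303104 = -0.603
  phi_hat_2 = [gamma(0) gamma(2) - gamma(1)^2] / det = [(4.17)(0.1859) - (-2.0164)^2] / 13.32303104 = -3.29066596 / 13.32303104 = -0.247
So phi_hat = [-0.6030, -0.2470].
Therefore phi_hat_2 = -0.2470.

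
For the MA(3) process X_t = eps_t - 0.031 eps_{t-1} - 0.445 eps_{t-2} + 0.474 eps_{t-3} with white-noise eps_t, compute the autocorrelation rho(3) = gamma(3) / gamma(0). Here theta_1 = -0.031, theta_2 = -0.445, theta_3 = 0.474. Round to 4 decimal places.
\rho(3) = 0.3329

For an MA(q) process with theta_0 = 1, the autocovariance is
  gamma(k) = sigma^2 * sum_{i=0..q-k} theta_i * theta_{i+k},
and rho(k) = gamma(k) / gamma(0). Sigma^2 cancels.
  numerator   = (1)*(0.474) = 0.474.
  denominator = (1)^2 + (-0.031)^2 + (-0.445)^2 + (0.474)^2 = 1.423662.
  rho(3) = 0.474 / 1.423662 = 0.3329.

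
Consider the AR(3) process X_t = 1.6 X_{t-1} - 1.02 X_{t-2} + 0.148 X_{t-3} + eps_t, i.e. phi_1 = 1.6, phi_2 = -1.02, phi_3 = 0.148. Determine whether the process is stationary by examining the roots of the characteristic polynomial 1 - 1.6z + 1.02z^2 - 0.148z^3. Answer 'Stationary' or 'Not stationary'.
\text{Stationary}

The AR(p) characteristic polynomial is P(z) = 1 - 1.6z + 1.02z^2 - 0.148z^3.
Stationarity requires all roots to lie outside the unit circle, i.e. |z| > 1 for every root.
Degree 3: look for a simple real root z0 first, then factor out (1 - z/z0) and solve the remaining quadratic.
Testing z0 = 5: P(5) = 1 + (-1.6)(5) + (1.02)(5)^2 + (-0.148)(5)^3
  = 1 + (-8) + (25.5) + (-18.5) = 0.  So z_0 = 5 is a root, |z_0| = 5.
Divide out the factor (1 - 0.2 z) = (1 - z/z0) (since 1/z0 = 0.2):
  P(z) = (1 - 0.2 z)(1 + (-1.4) z + (0.74) z^2)
  [check: z-coef -1.4 - (0.2) = -1.6; z^2-coef 0.74 - (0.2)(-1.4) = 1.02; z^3-coef -(0.2)(0.74) = -0.148.]
Remaining roots from the quadratic factor 1 + (-1.4) z + (0.74) z^2:
  Set 1 + (-1.4) z + (0.74) z^2 = 0, i.e. a z^2 + b z + c = 0 with a = 0.74, b = -1.4, c = 1.
  Discriminant D = b^2 - 4ac = (-1.4)^2 - 4*(0.74)*1 = 1.96 - (2.96) = -1.
  D < 0, so the roots are the complex-conjugate pair z = (-b +/- i sqrt(-D)) / (2a) = 0.9459 +/- 0.6757i.
  For a conjugate pair |z|^2 = z * conj(z) = (product of roots) = c/a = 1/(0.74) = 1.351351, so |z| = sqrt(1.351351) = 1.1625 for both roots.
Moduli of all roots: 5.0000, 1.1625, 1.1625.
All moduli strictly greater than 1? Yes.
Verdict: Stationary.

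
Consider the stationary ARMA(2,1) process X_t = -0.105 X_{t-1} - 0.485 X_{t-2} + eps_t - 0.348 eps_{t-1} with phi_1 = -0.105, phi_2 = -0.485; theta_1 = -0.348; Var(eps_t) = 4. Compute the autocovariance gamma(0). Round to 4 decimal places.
\gamma(0) = 6.1519

Multiply the model equation by X_{t-k} and take expectations. With theta_0 = psi_0 = 1 and psi_j the MA(infinity) weights, this gives
  gamma(k) - sum_i phi_i gamma(k-i) = c_k,
  c_k = sigma^2 * sum_{j=k..q} theta_j psi_{j-k}   (c_k = 0 for k > q),
using gamma(-m) = gamma(m).
psi-weights needed (psi_j = theta_j + sum_i phi_i psi_{j-i}):
  psi_1 = theta_1 + phi_1 = -0.348 + (-0.105) = -0.453
Right-hand sides:
  c_0 = sigma^2 (1 + theta_1 psi_1) = 4 * (1 + (-0.348)(-0.453)) = 4 * 1.157644 = 4.630576
  c_1 = sigma^2 theta_1 = 4 * (-0.348) = -1.392
  c_2 = 0
Equations for k = 0, 1, 2 (AR order 2, c_2 = 0):
  (E0) gamma(0) = phi_1 gamma(1) + phi_2 gamma(2) + c_0
  (E1) gamma(1) = phi_1 gamma(0) + phi_2 gamma(1) + c_1
  (E2) gamma(2) = phi_1 gamma(1) + phi_2 gamma(0)
From (E1): gamma(1) = A gamma(0) + B with
  A = phi_1 / (1 - phi_2) = -0.105 / 1.485 = -0.070707,   B = c_1 / (1 - phi_2) = -1.392 / 1.485 = -0.937374.
Insert (E2) into (E0): gamma(0) (1 - phi_2^2) = phi_1 (1 + phi_2) gamma(1) + c_0.
  phi_1 (1 + phi_2) = (-0.105)(0.515) = -0.054075,   1 - phi_2^2 = 0.764775.
Replace gamma(1) by A gamma(0) + B and collect gamma(0):
  gamma(0) [0.764775 - (-0.054075)(-0.070707)] = (-0.054075)(-0.937374) + 4.630576
  gamma(0) * 0.760952 = 4.681264
  gamma(0) = 4.681264 / 0.760952 = 6.151856.
Therefore gamma(0) = 6.1519 (to 4 decimal places).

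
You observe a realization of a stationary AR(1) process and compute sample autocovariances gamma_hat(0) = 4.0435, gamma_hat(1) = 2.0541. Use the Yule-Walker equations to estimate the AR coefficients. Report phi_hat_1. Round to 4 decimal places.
\hat\phi_{1} = 0.5080

The Yule-Walker equations for an AR(p) process read, in matrix form,
  Gamma_p phi = r_p,   with   (Gamma_p)_{ij} = gamma(|i - j|),
                       (r_p)_i = gamma(i),   i,j = 1..p.
Substitute the sample gammas (Toeplitz matrix and right-hand side of size 1):
  Gamma_p = [[4.0435]]
  r_p     = [2.0541]
With p = 1 this is the single equation gamma(0) phi_1 = gamma(1):
  phi_hat_1 = gamma(1) / gamma(0) = 2.0541 / 4.0435 = 0.5080.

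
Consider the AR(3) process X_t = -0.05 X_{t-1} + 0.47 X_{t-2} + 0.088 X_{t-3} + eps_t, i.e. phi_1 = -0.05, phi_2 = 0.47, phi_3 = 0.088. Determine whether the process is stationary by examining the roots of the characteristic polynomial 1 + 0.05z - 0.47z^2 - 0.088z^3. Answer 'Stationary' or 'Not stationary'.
\text{Stationary}

The AR(p) characteristic polynomial is P(z) = 1 + 0.05z - 0.47z^2 - 0.088z^3.
Stationarity requires all roots to lie outside the unit circle, i.e. |z| > 1 for every root.
Degree 3: look for a simple real root z0 first, then factor out (1 - z/z0) and solve the remaining quadratic.
Testing z0 = -5: P(-5) = 1 + (0.05)(-5) + (-0.47)(-5)^2 + (-0.088)(-5)^3
  = 1 + (-0.25) + (-11.75) + (11) = 0.  So z_0 = -5 is a root, |z_0| = 5.
Divide out the factor (1 + 0.2 z) = (1 - z/z0) (since 1/z0 = -0.2):
  P(z) = (1 + 0.2 z)(1 + (-0.15) z + (-0.44) z^2)
  [check: z-coef -0.15 - (-0.2) = 0.05; z^2-coef -0.44 - (-0.2)(-0.15) = -0.47; z^3-coef -(-0.2)(-0.44) = -0.088.]
Remaining roots from the quadratic factor 1 + (-0.15) z + (-0.44) z^2:
  Set 1 + (-0.15) z + (-0.44) z^2 = 0, i.e. a z^2 + b z + c = 0 with a = -0.44, b = -0.15, c = 1.
  Discriminant D = b^2 - 4ac = (-0.15)^2 - 4*(-0.44)*1 = 0.0225 - (-1.76) = 1.7825.
  D >= 0, so the roots are real: z = (-b +/- sqrt(D)) / (2a) = (0.15 +/- 1.335103) / (-0.88).
    z_1 = (0.15 + 1.335103) / (-0.88) = -1.6876,   |z_1| = 1.6876.
    z_2 = (0.15 - 1.335103) / (-0.88) = 1.3467,   |z_2| = 1.3467.
Moduli of all roots: 5.0000, 1.6876, 1.3467.
All moduli strictly greater than 1? Yes.
Verdict: Stationary.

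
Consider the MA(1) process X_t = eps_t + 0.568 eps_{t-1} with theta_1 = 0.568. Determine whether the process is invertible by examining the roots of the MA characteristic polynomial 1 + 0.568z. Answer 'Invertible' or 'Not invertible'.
\text{Invertible}

The MA(q) characteristic polynomial is P(z) = 1 + 0.568z.
Invertibility requires all roots to lie outside the unit circle, i.e. |z| > 1 for every root.
This is linear in z: 1 + (0.568) z = 0  =>  z = -1/(0.568) = -1.760563,  |z| = 1.760563.
Moduli of all roots: 1.7606.
All moduli strictly greater than 1? Yes.
Verdict: Invertible.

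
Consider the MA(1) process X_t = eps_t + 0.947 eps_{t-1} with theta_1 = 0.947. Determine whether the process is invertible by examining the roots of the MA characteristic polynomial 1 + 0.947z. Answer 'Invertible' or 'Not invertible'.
\text{Invertible}

The MA(q) characteristic polynomial is P(z) = 1 + 0.947z.
Invertibility requires all roots to lie outside the unit circle, i.e. |z| > 1 for every root.
This is linear in z: 1 + (0.947) z = 0  =>  z = -1/(0.947) = -1.055966,  |z| = 1.055966.
Moduli of all roots: 1.0560.
All moduli strictly greater than 1? Yes.
Verdict: Invertible.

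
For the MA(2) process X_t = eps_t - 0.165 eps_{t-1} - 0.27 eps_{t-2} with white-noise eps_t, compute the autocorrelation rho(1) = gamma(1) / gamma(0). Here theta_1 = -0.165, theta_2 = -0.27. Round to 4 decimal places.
\rho(1) = -0.1095

For an MA(q) process with theta_0 = 1, the autocovariance is
  gamma(k) = sigma^2 * sum_{i=0..q-k} theta_i * theta_{i+k},
and rho(k) = gamma(k) / gamma(0). Sigma^2 cancels.
  numerator   = (1)*(-0.165) + (-0.165)*(-0.27) = -0.12045.
  denominator = (1)^2 + (-0.165)^2 + (-0.27)^2 = 1.100125.
  rho(1) = -0.12045 / 1.100125 = -0.1095.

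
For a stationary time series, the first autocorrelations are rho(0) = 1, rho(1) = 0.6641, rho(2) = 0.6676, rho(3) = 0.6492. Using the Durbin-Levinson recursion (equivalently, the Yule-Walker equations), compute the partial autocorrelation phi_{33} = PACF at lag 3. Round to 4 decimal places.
\phi_{33} = 0.2491

The PACF at lag k is phi_{kk}, the last component of the solution
to the Yule-Walker system G_k phi = r_k where
  (G_k)_{ij} = rho(|i - j|), (r_k)_i = rho(i), i,j = 1..k.
Equivalently, Durbin-Levinson gives phi_{kk} iteratively:
  phi_{11} = rho(1)
  phi_{kk} = [rho(k) - sum_{j=1..k-1} phi_{k-1,j} rho(k-j)]
            / [1 - sum_{j=1..k-1} phi_{k-1,j} rho(j)],
  phi_{k,j} = phi_{k-1,j} - phi_{kk} phi_{k-1,k-j},  j = 1..k-1.
Step k = 1:
  phi_11 = rho(1) = 0.6641.
Step k = 2:
  phi_22 = [rho(2) - phi_11 rho(1)] / [1 - phi_11 rho(1)] = [0.6676 - (0.6641)(0.6641)] / [1 - (0.6641)(0.6641)]
         = 0.22657119 / 0.55897119 = 0.405336.
  Update: phi_21 = phi_11 - phi_22 phi_11 = 0.6641 - (0.405336)(0.6641) = 0.394916.
Step k = 3:
  phi_33 = [rho(3) - phi_21 rho(2) - phi_22 rho(1)] / [1 - phi_21 rho(1) - phi_22 rho(2)]
    numerator   = 0.6492 - (0.394916)(0.6676) - (0.405336)(0.6641) = 0.11637018
    denominator = 1 - (0.394916)(0.6641) - (0.405336)(0.6676) = 0.46713371
  phi_33 = 0.11637018 / 0.46713371 = 0.2491.
Therefore phi_{33} = 0.2491.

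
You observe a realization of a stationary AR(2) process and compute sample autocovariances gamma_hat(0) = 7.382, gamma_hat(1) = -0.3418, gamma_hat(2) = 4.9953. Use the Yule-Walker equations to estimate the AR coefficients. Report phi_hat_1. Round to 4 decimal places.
\hat\phi_{1} = -0.0150

The Yule-Walker equations for an AR(p) process read, in matrix form,
  Gamma_p phi = r_p,   with   (Gamma_p)_{ij} = gamma(|i - j|),
                       (r_p)_i = gamma(i),   i,j = 1..p.
Substitute the sample gammas (Toeplitz matrix and right-hand side of size 2):
  Gamma_p = [[7.382, -0.3418], [-0.3418, 7.382]]
  r_p     = [-0.3418, 4.9953]
Written out:
  7.382 phi_1 - 0.3418 phi_2 = -0.3418
  -0.3418 phi_1 + 7.382 phi_2 = 4.9953
Solve by Cramer's rule:
  det = gamma(0)^2 - gamma(1)^2 = (7.382)^2 - (-0.3418)^2 = 54.493924 - 0.11682724 = 54.37709676
  phi_hat_1 = [gamma(1) gamma(0) - gamma(1) gamma(2)] / det = [(-0.3418)(7.382) - (-0.3418)(4.9953)] / 54.37709676 = -0.81577406 / 54.37709676 = -0.015
  phi_hat_2 = [gamma(0) gamma(2) - gamma(1)^2] / det = [(7.382)(4.9953) - (-0.3418)^2] / 54.37709676 = 36.75847736 / 54.37709676 = 0.676
So phi_hat = [-0.0150, 0.6760].
Therefore phi_hat_1 = -0.0150.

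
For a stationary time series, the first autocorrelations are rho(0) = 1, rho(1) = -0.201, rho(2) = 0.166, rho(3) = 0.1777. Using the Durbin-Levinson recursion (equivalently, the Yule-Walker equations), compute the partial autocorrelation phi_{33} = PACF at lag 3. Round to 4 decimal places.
\phi_{33} = 0.2470

The PACF at lag k is phi_{kk}, the last component of the solution
to the Yule-Walker system G_k phi = r_k where
  (G_k)_{ij} = rho(|i - j|), (r_k)_i = rho(i), i,j = 1..k.
Equivalently, Durbin-Levinson gives phi_{kk} iteratively:
  phi_{11} = rho(1)
  phi_{kk} = [rho(k) - sum_{j=1..k-1} phi_{k-1,j} rho(k-j)]
            / [1 - sum_{j=1..k-1} phi_{k-1,j} rho(j)],
  phi_{k,j} = phi_{k-1,j} - phi_{kk} phi_{k-1,k-j},  j = 1..k-1.
Step k = 1:
  phi_11 = rho(1) = -0.201.
Step k = 2:
  phi_22 = [rho(2) - phi_11 rho(1)] / [1 - phi_11 rho(1)] = [0.166 - (-0.201)(-0.201)] / [1 - (-0.201)(-0.201)]
         = 0.125599 / 0.959599 = 0.130887.
  Update: phi_21 = phi_11 - phi_22 phi_11 = -0.201 - (0.130887)(-0.201) = -0.174692.
Step k = 3:
  phi_33 = [rho(3) - phi_21 rho(2) - phi_22 rho(1)] / [1 - phi_21 rho(1) - phi_22 rho(2)]
    numerator   = 0.1777 - (-0.174692)(0.166) - (0.130887)(-0.201) = 0.23300711
    denominator = 1 - (-0.174692)(-0.201) - (0.130887)(0.166) = 0.94315973
  phi_33 = 0.23300711 / 0.94315973 = 0.247.
Therefore phi_{33} = 0.2470.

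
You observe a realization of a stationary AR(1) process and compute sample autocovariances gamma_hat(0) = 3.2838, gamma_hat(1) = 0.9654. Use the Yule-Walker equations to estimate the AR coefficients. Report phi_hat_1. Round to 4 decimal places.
\hat\phi_{1} = 0.2940

The Yule-Walker equations for an AR(p) process read, in matrix form,
  Gamma_p phi = r_p,   with   (Gamma_p)_{ij} = gamma(|i - j|),
                       (r_p)_i = gamma(i),   i,j = 1..p.
Substitute the sample gammas (Toeplitz matrix and right-hand side of size 1):
  Gamma_p = [[3.2838]]
  r_p     = [0.9654]
With p = 1 this is the single equation gamma(0) phi_1 = gamma(1):
  phi_hat_1 = gamma(1) / gamma(0) = 0.9654 / 3.2838 = 0.2940.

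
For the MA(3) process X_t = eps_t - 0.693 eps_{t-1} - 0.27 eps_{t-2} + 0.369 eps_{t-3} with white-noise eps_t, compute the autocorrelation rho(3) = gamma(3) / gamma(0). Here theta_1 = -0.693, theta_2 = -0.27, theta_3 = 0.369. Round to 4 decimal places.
\rho(3) = 0.2184

For an MA(q) process with theta_0 = 1, the autocovariance is
  gamma(k) = sigma^2 * sum_{i=0..q-k} theta_i * theta_{i+k},
and rho(k) = gamma(k) / gamma(0). Sigma^2 cancels.
  numerator   = (1)*(0.369) = 0.369.
  denominator = (1)^2 + (-0.693)^2 + (-0.27)^2 + (0.369)^2 = 1.68931.
  rho(3) = 0.369 / 1.68931 = 0.2184.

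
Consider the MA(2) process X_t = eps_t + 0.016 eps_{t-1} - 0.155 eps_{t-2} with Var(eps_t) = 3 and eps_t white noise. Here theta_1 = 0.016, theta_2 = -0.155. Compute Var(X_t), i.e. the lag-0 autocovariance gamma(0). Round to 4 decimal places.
\gamma(0) = 3.0728

For an MA(q) process X_t = eps_t + sum_i theta_i eps_{t-i} with
Var(eps_t) = sigma^2, the variance is
  gamma(0) = sigma^2 * (1 + sum_i theta_i^2).
  sum_i theta_i^2 = (0.016)^2 + (-0.155)^2 = 0.000256 + 0.024025 = 0.024281.
  gamma(0) = 3 * (1 + 0.024281) = 3 * 1.024281 = 3.072843, which rounds to 3.0728.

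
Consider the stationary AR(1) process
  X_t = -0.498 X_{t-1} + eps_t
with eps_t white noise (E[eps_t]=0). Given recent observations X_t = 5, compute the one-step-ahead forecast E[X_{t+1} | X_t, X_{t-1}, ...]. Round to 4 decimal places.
E[X_{t+1} \mid \mathcal F_t] = -2.4900

For an AR(p) model X_t = c + sum_i phi_i X_{t-i} + eps_t, the
one-step-ahead conditional mean is
  E[X_{t+1} | X_t, ...] = c + sum_i phi_i X_{t+1-i}.
Substitute known values:
  E[X_{t+1} | ...] = (-0.498) * (5)
                   = -2.4900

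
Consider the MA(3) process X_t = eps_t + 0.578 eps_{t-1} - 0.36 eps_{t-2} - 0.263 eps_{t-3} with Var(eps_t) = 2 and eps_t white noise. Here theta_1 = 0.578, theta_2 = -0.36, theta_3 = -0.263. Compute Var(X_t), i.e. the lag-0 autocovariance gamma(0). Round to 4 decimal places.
\gamma(0) = 3.0657

For an MA(q) process X_t = eps_t + sum_i theta_i eps_{t-i} with
Var(eps_t) = sigma^2, the variance is
  gamma(0) = sigma^2 * (1 + sum_i theta_i^2).
  sum_i theta_i^2 = (0.578)^2 + (-0.36)^2 + (-0.263)^2 = 0.334084 + 0.1296 + 0.069169 = 0.532853.
  gamma(0) = 2 * (1 + 0.532853) = 2 * 1.532853 = 3.065706, which rounds to 3.0657.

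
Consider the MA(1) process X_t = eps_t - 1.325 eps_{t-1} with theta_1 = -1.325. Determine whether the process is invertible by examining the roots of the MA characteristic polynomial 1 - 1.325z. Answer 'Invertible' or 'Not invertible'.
\text{Not invertible}

The MA(q) characteristic polynomial is P(z) = 1 - 1.325z.
Invertibility requires all roots to lie outside the unit circle, i.e. |z| > 1 for every root.
This is linear in z: 1 + (-1.325) z = 0  =>  z = -1/(-1.325) = 0.754717,  |z| = 0.754717.
Moduli of all roots: 0.7547.
All moduli strictly greater than 1? No.
Verdict: Not invertible.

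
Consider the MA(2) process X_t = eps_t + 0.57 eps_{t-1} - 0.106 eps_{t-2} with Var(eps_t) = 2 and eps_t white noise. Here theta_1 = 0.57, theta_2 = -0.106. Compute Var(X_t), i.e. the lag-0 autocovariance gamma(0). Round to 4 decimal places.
\gamma(0) = 2.6723

For an MA(q) process X_t = eps_t + sum_i theta_i eps_{t-i} with
Var(eps_t) = sigma^2, the variance is
  gamma(0) = sigma^2 * (1 + sum_i theta_i^2).
  sum_i theta_i^2 = (0.57)^2 + (-0.106)^2 = 0.3249 + 0.011236 = 0.336136.
  gamma(0) = 2 * (1 + 0.336136) = 2 * 1.336136 = 2.672272, which rounds to 2.6723.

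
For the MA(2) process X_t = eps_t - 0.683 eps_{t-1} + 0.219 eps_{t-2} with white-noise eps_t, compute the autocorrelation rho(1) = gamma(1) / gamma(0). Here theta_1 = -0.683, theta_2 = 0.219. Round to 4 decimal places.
\rho(1) = -0.5498

For an MA(q) process with theta_0 = 1, the autocovariance is
  gamma(k) = sigma^2 * sum_{i=0..q-k} theta_i * theta_{i+k},
and rho(k) = gamma(k) / gamma(0). Sigma^2 cancels.
  numerator   = (1)*(-0.683) + (-0.683)*(0.219) = -0.832577.
  denominator = (1)^2 + (-0.683)^2 + (0.219)^2 = 1.51445.
  rho(1) = -0.832577 / 1.51445 = -0.5498.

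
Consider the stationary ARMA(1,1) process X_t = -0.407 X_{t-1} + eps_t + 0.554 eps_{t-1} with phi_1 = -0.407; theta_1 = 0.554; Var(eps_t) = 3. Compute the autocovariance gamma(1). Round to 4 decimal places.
\gamma(1) = 0.4094

Multiply the model equation by X_{t-k} and take expectations. With theta_0 = psi_0 = 1 and psi_j the MA(infinity) weights, this gives
  gamma(k) - sum_i phi_i gamma(k-i) = c_k,
  c_k = sigma^2 * sum_{j=k..q} theta_j psi_{j-k}   (c_k = 0 for k > q),
using gamma(-m) = gamma(m).
psi-weights needed (psi_j = theta_j + sum_i phi_i psi_{j-i}):
  psi_1 = theta_1 + phi_1 = 0.554 + (-0.407) = 0.147
Right-hand sides:
  c_0 = sigma^2 (1 + theta_1 psi_1) = 3 * (1 + (0.554)(0.147)) = 3 * 1.081438 = 3.244314
  c_1 = sigma^2 theta_1 = 3 * (0.554) = 1.662
  c_2 = 0
Equations for k = 0 and k = 1 (AR order 1):
  gamma(0) = phi_1 gamma(1) + c_0
  gamma(1) = phi_1 gamma(0) + c_1
Substituting the second into the first: gamma(0) (1 - phi_1^2) = c_0 + phi_1 c_1, so
  gamma(0) = (c_0 + phi_1 c_1) / (1 - phi_1^2) = (3.244314 + (-0.407)(1.662)) / (1 - (-0.407)^2) = 2.56788 / 0.834351 = 3.077698.
  gamma(1) = phi_1 gamma(0) + c_1 = (-0.407)(3.077698) + (1.662) = 0.409377.
Therefore gamma(1) = 0.4094 (to 4 decimal places).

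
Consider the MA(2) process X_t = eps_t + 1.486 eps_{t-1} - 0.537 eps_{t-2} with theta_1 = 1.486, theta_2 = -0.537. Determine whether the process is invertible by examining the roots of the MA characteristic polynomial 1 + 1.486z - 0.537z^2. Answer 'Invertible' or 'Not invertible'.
\text{Not invertible}

The MA(q) characteristic polynomial is P(z) = 1 + 1.486z - 0.537z^2.
Invertibility requires all roots to lie outside the unit circle, i.e. |z| > 1 for every root.
Set 1 + (1.486) z + (-0.537) z^2 = 0, i.e. a z^2 + b z + c = 0 with a = -0.537, b = 1.486, c = 1.
Discriminant D = b^2 - 4ac = (1.486)^2 - 4*(-0.537)*1 = 2.208196 - (-2.148) = 4.356196.
D >= 0, so the roots are real: z = (-b +/- sqrt(D)) / (2a) = (-1.486 +/- 2.08715) / (-1.074).
  z_1 = (-1.486 + 2.08715) / (-1.074) = -0.5597,   |z_1| = 0.5597.
  z_2 = (-1.486 - 2.08715) / (-1.074) = 3.327,   |z_2| = 3.327.
Moduli of all roots: 0.5597, 3.3270.
All moduli strictly greater than 1? No.
Verdict: Not invertible.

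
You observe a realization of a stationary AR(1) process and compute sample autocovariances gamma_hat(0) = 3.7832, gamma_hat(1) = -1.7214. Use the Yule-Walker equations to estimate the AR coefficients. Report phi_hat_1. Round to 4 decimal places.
\hat\phi_{1} = -0.4550

The Yule-Walker equations for an AR(p) process read, in matrix form,
  Gamma_p phi = r_p,   with   (Gamma_p)_{ij} = gamma(|i - j|),
                       (r_p)_i = gamma(i),   i,j = 1..p.
Substitute the sample gammas (Toeplitz matrix and right-hand side of size 1):
  Gamma_p = [[3.7832]]
  r_p     = [-1.7214]
With p = 1 this is the single equation gamma(0) phi_1 = gamma(1):
  phi_hat_1 = gamma(1) / gamma(0) = -1.7214 / 3.7832 = -0.4550.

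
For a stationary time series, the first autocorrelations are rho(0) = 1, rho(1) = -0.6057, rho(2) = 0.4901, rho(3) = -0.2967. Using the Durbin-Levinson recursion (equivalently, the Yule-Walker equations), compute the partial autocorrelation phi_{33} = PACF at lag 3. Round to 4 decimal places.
\phi_{33} = 0.0989

The PACF at lag k is phi_{kk}, the last component of the solution
to the Yule-Walker system G_k phi = r_k where
  (G_k)_{ij} = rho(|i - j|), (r_k)_i = rho(i), i,j = 1..k.
Equivalently, Durbin-Levinson gives phi_{kk} iteratively:
  phi_{11} = rho(1)
  phi_{kk} = [rho(k) - sum_{j=1..k-1} phi_{k-1,j} rho(k-j)]
            / [1 - sum_{j=1..k-1} phi_{k-1,j} rho(j)],
  phi_{k,j} = phi_{k-1,j} - phi_{kk} phi_{k-1,k-j},  j = 1..k-1.
Step k = 1:
  phi_11 = rho(1) = -0.6057.
Step k = 2:
  phi_22 = [rho(2) - phi_11 rho(1)] / [1 - phi_11 rho(1)] = [0.4901 - (-0.6057)(-0.6057)] / [1 - (-0.6057)(-0.6057)]
         = 0.12322751 / 0.63312751 = 0.194633.
  Update: phi_21 = phi_11 - phi_22 phi_11 = -0.6057 - (0.194633)(-0.6057) = -0.487811.
Step k = 3:
  phi_33 = [rho(3) - phi_21 rho(2) - phi_22 rho(1)] / [1 - phi_21 rho(1) - phi_22 rho(2)]
    numerator   = -0.2967 - (-0.487811)(0.4901) - (0.194633)(-0.6057) = 0.06026528
    denominator = 1 - (-0.487811)(-0.6057) - (0.194633)(0.4901) = 0.60914337
  phi_33 = 0.06026528 / 0.60914337 = 0.0989.
Therefore phi_{33} = 0.0989.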